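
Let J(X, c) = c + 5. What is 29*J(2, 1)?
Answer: 174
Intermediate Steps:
J(X, c) = 5 + c
29*J(2, 1) = 29*(5 + 1) = 29*6 = 174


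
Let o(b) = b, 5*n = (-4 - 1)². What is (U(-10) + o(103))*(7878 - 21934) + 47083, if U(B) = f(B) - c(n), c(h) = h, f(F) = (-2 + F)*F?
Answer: -3017125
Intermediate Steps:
f(F) = F*(-2 + F)
n = 5 (n = (-4 - 1)²/5 = (⅕)*(-5)² = (⅕)*25 = 5)
U(B) = -5 + B*(-2 + B) (U(B) = B*(-2 + B) - 1*5 = B*(-2 + B) - 5 = -5 + B*(-2 + B))
(U(-10) + o(103))*(7878 - 21934) + 47083 = ((-5 - 10*(-2 - 10)) + 103)*(7878 - 21934) + 47083 = ((-5 - 10*(-12)) + 103)*(-14056) + 47083 = ((-5 + 120) + 103)*(-14056) + 47083 = (115 + 103)*(-14056) + 47083 = 218*(-14056) + 47083 = -3064208 + 47083 = -3017125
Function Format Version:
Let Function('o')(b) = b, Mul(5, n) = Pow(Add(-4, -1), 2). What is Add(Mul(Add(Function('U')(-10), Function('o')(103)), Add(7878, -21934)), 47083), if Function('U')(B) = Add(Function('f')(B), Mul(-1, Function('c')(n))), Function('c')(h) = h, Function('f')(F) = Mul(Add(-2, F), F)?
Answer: -3017125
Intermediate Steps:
Function('f')(F) = Mul(F, Add(-2, F))
n = 5 (n = Mul(Rational(1, 5), Pow(Add(-4, -1), 2)) = Mul(Rational(1, 5), Pow(-5, 2)) = Mul(Rational(1, 5), 25) = 5)
Function('U')(B) = Add(-5, Mul(B, Add(-2, B))) (Function('U')(B) = Add(Mul(B, Add(-2, B)), Mul(-1, 5)) = Add(Mul(B, Add(-2, B)), -5) = Add(-5, Mul(B, Add(-2, B))))
Add(Mul(Add(Function('U')(-10), Function('o')(103)), Add(7878, -21934)), 47083) = Add(Mul(Add(Add(-5, Mul(-10, Add(-2, -10))), 103), Add(7878, -21934)), 47083) = Add(Mul(Add(Add(-5, Mul(-10, -12)), 103), -14056), 47083) = Add(Mul(Add(Add(-5, 120), 103), -14056), 47083) = Add(Mul(Add(115, 103), -14056), 47083) = Add(Mul(218, -14056), 47083) = Add(-3064208, 47083) = -3017125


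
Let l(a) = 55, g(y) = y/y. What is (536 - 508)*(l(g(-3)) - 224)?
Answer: -4732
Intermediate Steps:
g(y) = 1
(536 - 508)*(l(g(-3)) - 224) = (536 - 508)*(55 - 224) = 28*(-169) = -4732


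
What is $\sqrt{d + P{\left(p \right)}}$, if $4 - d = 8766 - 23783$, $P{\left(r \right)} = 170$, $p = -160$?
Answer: $\sqrt{15191} \approx 123.25$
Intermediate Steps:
$d = 15021$ ($d = 4 - \left(8766 - 23783\right) = 4 - -15017 = 4 + 15017 = 15021$)
$\sqrt{d + P{\left(p \right)}} = \sqrt{15021 + 170} = \sqrt{15191}$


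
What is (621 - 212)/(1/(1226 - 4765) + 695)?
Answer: 1447451/2459604 ≈ 0.58849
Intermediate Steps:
(621 - 212)/(1/(1226 - 4765) + 695) = 409/(1/(-3539) + 695) = 409/(-1/3539 + 695) = 409/(2459604/3539) = 409*(3539/2459604) = 1447451/2459604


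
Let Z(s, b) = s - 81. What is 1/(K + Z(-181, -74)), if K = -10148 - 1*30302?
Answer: -1/40712 ≈ -2.4563e-5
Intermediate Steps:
K = -40450 (K = -10148 - 30302 = -40450)
Z(s, b) = -81 + s
1/(K + Z(-181, -74)) = 1/(-40450 + (-81 - 181)) = 1/(-40450 - 262) = 1/(-40712) = -1/40712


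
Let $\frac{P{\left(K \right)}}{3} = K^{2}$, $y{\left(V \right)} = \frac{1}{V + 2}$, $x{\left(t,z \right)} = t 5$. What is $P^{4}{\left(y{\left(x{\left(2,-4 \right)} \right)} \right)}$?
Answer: $\frac{1}{5308416} \approx 1.8838 \cdot 10^{-7}$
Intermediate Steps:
$x{\left(t,z \right)} = 5 t$
$y{\left(V \right)} = \frac{1}{2 + V}$
$P{\left(K \right)} = 3 K^{2}$
$P^{4}{\left(y{\left(x{\left(2,-4 \right)} \right)} \right)} = \left(3 \left(\frac{1}{2 + 5 \cdot 2}\right)^{2}\right)^{4} = \left(3 \left(\frac{1}{2 + 10}\right)^{2}\right)^{4} = \left(3 \left(\frac{1}{12}\right)^{2}\right)^{4} = \left(\frac{3}{144}\right)^{4} = \left(3 \cdot \frac{1}{144}\right)^{4} = \left(\frac{1}{48}\right)^{4} = \frac{1}{5308416}$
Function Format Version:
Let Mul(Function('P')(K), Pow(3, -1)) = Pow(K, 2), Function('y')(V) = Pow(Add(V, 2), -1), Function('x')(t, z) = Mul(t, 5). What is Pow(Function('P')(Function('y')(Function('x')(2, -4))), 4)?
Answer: Rational(1, 5308416) ≈ 1.8838e-7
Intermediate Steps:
Function('x')(t, z) = Mul(5, t)
Function('y')(V) = Pow(Add(2, V), -1)
Function('P')(K) = Mul(3, Pow(K, 2))
Pow(Function('P')(Function('y')(Function('x')(2, -4))), 4) = Pow(Mul(3, Pow(Pow(Add(2, Mul(5, 2)), -1), 2)), 4) = Pow(Mul(3, Pow(Pow(Add(2, 10), -1), 2)), 4) = Pow(Mul(3, Pow(Pow(12, -1), 2)), 4) = Pow(Mul(3, Pow(Rational(1, 12), 2)), 4) = Pow(Mul(3, Rational(1, 144)), 4) = Pow(Rational(1, 48), 4) = Rational(1, 5308416)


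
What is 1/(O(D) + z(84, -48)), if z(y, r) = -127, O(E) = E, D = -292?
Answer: -1/419 ≈ -0.0023866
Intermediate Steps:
1/(O(D) + z(84, -48)) = 1/(-292 - 127) = 1/(-419) = -1/419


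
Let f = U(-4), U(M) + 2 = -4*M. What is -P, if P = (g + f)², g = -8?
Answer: -36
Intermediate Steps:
U(M) = -2 - 4*M
f = 14 (f = -2 - 4*(-4) = -2 + 16 = 14)
P = 36 (P = (-8 + 14)² = 6² = 36)
-P = -1*36 = -36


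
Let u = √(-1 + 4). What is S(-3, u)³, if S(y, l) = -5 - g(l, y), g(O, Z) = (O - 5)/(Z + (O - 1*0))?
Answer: -350 - 442*√3/9 ≈ -435.06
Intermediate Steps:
g(O, Z) = (-5 + O)/(O + Z) (g(O, Z) = (-5 + O)/(Z + (O + 0)) = (-5 + O)/(Z + O) = (-5 + O)/(O + Z))
u = √3 ≈ 1.7320
S(y, l) = -5 - (-5 + l)/(l + y)
S(-3, u)³ = ((5 - 6*√3 - 5*(-3))/(√3 - 3))³ = ((5 - 6*√3 + 15)/(-3 + √3))³ = ((20 - 6*√3)/(-3 + √3))³ = (20 - 6*√3)³/(-3 + √3)³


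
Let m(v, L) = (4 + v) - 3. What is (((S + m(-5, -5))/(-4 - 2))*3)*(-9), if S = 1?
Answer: -27/2 ≈ -13.500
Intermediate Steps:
m(v, L) = 1 + v
(((S + m(-5, -5))/(-4 - 2))*3)*(-9) = (((1 + (1 - 5))/(-4 - 2))*3)*(-9) = (((1 - 4)/(-6))*3)*(-9) = (-3*(-⅙)*3)*(-9) = ((½)*3)*(-9) = (3/2)*(-9) = -27/2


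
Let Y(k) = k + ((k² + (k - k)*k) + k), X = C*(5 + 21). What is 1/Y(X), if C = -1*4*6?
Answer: 1/388128 ≈ 2.5765e-6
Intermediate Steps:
C = -24 (C = -4*6 = -24)
X = -624 (X = -24*(5 + 21) = -24*26 = -624)
Y(k) = k² + 2*k (Y(k) = k + ((k² + 0*k) + k) = k + ((k² + 0) + k) = k + (k² + k) = k + (k + k²) = k² + 2*k)
1/Y(X) = 1/(-624*(2 - 624)) = 1/(-624*(-622)) = 1/388128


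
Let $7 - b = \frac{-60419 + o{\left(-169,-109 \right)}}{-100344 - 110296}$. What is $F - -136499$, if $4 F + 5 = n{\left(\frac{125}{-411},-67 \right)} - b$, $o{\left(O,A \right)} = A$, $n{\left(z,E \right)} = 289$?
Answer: $\frac{1797921957}{13165} \approx 1.3657 \cdot 10^{5}$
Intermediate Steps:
$b = \frac{88372}{13165}$ ($b = 7 - \frac{-60419 - 109}{-100344 - 110296} = 7 - - \frac{60528}{-210640} = 7 - \left(-60528\right) \left(- \frac{1}{210640}\right) = 7 - \frac{3783}{13165} = \frac{88372}{13165} \approx 6.7126$)
$F = \frac{912622}{13165}$ ($F = - \frac{5}{4} + \frac{289 - \frac{88372}{13165}}{4} = - \frac{5}{4} + \frac{1}{4} \cdot \frac{3716313}{13165} = - \frac{5}{4} + \frac{3716313}{52660} = \frac{912622}{13165} \approx 69.322$)
$F - -136499 = \frac{912622}{13165} - -136499 = \frac{912622}{13165} + 136499 = \frac{1797921957}{13165}$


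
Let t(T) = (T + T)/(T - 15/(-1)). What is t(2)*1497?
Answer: 5988/17 ≈ 352.24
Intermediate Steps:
t(T) = 2*T/(15 + T) (t(T) = (2*T)/(T - 15*(-1)) = (2*T)/(T + 15) = (2*T)/(15 + T) = 2*T/(15 + T))
t(2)*1497 = (2*2/(15 + 2))*1497 = (2*2/17)*1497 = (2*2*(1/17))*1497 = (4/17)*1497 = 5988/17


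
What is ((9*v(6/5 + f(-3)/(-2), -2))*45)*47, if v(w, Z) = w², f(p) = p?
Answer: 2775303/20 ≈ 1.3877e+5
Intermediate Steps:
((9*v(6/5 + f(-3)/(-2), -2))*45)*47 = ((9*(6/5 - 3/(-2))²)*45)*47 = ((9*(6*(⅕) - 3*(-½))²)*45)*47 = ((9*(6/5 + 3/2)²)*45)*47 = ((9*(27/10)²)*45)*47 = ((9*(729/100))*45)*47 = ((6561/100)*45)*47 = (59049/20)*47 = 2775303/20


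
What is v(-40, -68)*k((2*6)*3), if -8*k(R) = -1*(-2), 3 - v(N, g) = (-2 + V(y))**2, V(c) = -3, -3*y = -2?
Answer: 11/2 ≈ 5.5000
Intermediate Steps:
y = 2/3 (y = -1/3*(-2) = 2/3 ≈ 0.66667)
v(N, g) = -22 (v(N, g) = 3 - (-2 - 3)**2 = 3 - 1*(-5)**2 = 3 - 1*25 = 3 - 25 = -22)
k(R) = -1/4 (k(R) = -(-1)*(-2)/8 = -1/8*2 = -1/4)
v(-40, -68)*k((2*6)*3) = -22*(-1/4) = 11/2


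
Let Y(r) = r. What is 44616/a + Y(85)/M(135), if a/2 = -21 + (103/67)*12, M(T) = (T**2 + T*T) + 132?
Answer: -2025065171/231686 ≈ -8740.6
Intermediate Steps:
M(T) = 132 + 2*T**2 (M(T) = (T**2 + T**2) + 132 = 2*T**2 + 132 = 132 + 2*T**2)
a = -342/67 (a = 2*(-21 + (103/67)*12) = 2*(-21 + 1236/67) = 2*(-171/67) = -342/67 ≈ -5.1045)
44616/a + Y(85)/M(135) = 44616/(-342/67) + 85/(132 + 2*135**2) = 44616*(-67/342) + 85/(132 + 2*18225) = -498212/57 + 85/(132 + 36450) = -498212/57 + 85/36582 = -2025065171/231686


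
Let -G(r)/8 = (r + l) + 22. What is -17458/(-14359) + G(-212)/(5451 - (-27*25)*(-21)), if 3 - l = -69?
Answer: 34687174/31316979 ≈ 1.1076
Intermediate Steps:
l = 72 (l = 3 - 1*(-69) = 3 + 69 = 72)
G(r) = -752 - 8*r (G(r) = -8*((r + 72) + 22) = -8*((72 + r) + 22) = -8*(94 + r) = -752 - 8*r)
-17458/(-14359) + G(-212)/(5451 - (-27*25)*(-21)) = -17458/(-14359) + (-752 - 8*(-212))/(5451 - (-27*25)*(-21)) = -17458*(-1/14359) + (-752 + 1696)/(5451 - (-675)*(-21)) = 17458/14359 + 944/(5451 - 1*14175) = 17458/14359 + 944/(5451 - 14175) = 17458/14359 + 944/(-8724) = 17458/14359 + 944*(-1/8724) = 17458/14359 - 236/2181 = 34687174/31316979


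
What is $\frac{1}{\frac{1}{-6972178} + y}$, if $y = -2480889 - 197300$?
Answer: $- \frac{6972178}{18672810425643} \approx -3.7339 \cdot 10^{-7}$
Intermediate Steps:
$y = -2678189$
$\frac{1}{\frac{1}{-6972178} + y} = \frac{1}{\frac{1}{-6972178} - 2678189} = \frac{1}{- \frac{1}{6972178} - 2678189} = \frac{1}{- \frac{18672810425643}{6972178}} = - \frac{6972178}{18672810425643}$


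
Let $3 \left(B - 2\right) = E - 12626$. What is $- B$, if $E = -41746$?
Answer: $18122$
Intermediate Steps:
$B = -18122$ ($B = 2 + \frac{-41746 - 12626}{3} = 2 + \frac{1}{3} \left(-54372\right) = 2 - 18124 = -18122$)
$- B = \left(-1\right) \left(-18122\right) = 18122$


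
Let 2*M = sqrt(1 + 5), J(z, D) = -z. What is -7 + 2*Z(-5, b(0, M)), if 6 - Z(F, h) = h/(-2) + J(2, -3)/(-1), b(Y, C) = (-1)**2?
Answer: 2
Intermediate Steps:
M = sqrt(6)/2 (M = sqrt(1 + 5)/2 = sqrt(6)/2 ≈ 1.2247)
b(Y, C) = 1
Z(F, h) = 4 + h/2 (Z(F, h) = 6 - (h/(-2) - 1*2/(-1)) = 6 - (h*(-1/2) - 2*(-1)) = 6 - (-h/2 + 2) = 6 - (2 - h/2) = 6 + (-2 + h/2) = 4 + h/2)
-7 + 2*Z(-5, b(0, M)) = -7 + 2*(4 + (1/2)*1) = -7 + 2*(4 + 1/2) = -7 + 2*(9/2) = -7 + 9 = 2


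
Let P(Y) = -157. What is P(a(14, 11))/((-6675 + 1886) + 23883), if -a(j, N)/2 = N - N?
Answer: -157/19094 ≈ -0.0082225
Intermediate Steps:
a(j, N) = 0 (a(j, N) = -2*(N - N) = -2*0 = 0)
P(a(14, 11))/((-6675 + 1886) + 23883) = -157/((-6675 + 1886) + 23883) = -157/(-4789 + 23883) = -157/19094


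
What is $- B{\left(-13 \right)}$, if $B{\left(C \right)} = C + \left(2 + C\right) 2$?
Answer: $35$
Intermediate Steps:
$B{\left(C \right)} = 4 + 3 C$ ($B{\left(C \right)} = C + \left(4 + 2 C\right) = 4 + 3 C$)
$- B{\left(-13 \right)} = - (4 + 3 \left(-13\right)) = - (4 - 39) = \left(-1\right) \left(-35\right) = 35$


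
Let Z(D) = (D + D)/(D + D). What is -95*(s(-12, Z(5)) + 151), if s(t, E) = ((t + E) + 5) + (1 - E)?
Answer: -13775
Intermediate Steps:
Z(D) = 1 (Z(D) = (2*D)/((2*D)) = (2*D)*(1/(2*D)) = 1)
s(t, E) = 6 + t (s(t, E) = ((E + t) + 5) + (1 - E) = (5 + E + t) + (1 - E) = 6 + t)
-95*(s(-12, Z(5)) + 151) = -95*((6 - 12) + 151) = -95*(-6 + 151) = -95*145 = -13775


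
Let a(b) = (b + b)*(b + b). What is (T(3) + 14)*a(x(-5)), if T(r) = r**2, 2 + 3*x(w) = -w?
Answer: 92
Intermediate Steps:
x(w) = -2/3 - w/3 (x(w) = -2/3 + (-w)/3 = -2/3 - w/3)
a(b) = 4*b**2 (a(b) = (2*b)*(2*b) = 4*b**2)
(T(3) + 14)*a(x(-5)) = (3**2 + 14)*(4*(-2/3 - 1/3*(-5))**2) = (9 + 14)*(4*(-2/3 + 5/3)**2) = 23*(4*1**2) = 23*(4*1) = 23*4 = 92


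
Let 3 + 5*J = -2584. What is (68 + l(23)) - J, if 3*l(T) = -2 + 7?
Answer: 8806/15 ≈ 587.07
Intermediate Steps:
J = -2587/5 (J = -3/5 + (1/5)*(-2584) = -3/5 - 2584/5 = -2587/5 ≈ -517.40)
l(T) = 5/3 (l(T) = (-2 + 7)/3 = (1/3)*5 = 5/3)
(68 + l(23)) - J = (68 + 5/3) - 1*(-2587/5) = 209/3 + 2587/5 = 8806/15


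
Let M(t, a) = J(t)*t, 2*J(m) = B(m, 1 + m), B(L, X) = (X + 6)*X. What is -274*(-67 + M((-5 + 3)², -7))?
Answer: -11782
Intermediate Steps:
B(L, X) = X*(6 + X) (B(L, X) = (6 + X)*X = X*(6 + X))
J(m) = (1 + m)*(7 + m)/2 (J(m) = ((1 + m)*(6 + (1 + m)))/2 = ((1 + m)*(7 + m))/2 = (1 + m)*(7 + m)/2)
M(t, a) = t*(1 + t)*(7 + t)/2 (M(t, a) = ((1 + t)*(7 + t)/2)*t = t*(1 + t)*(7 + t)/2)
-274*(-67 + M((-5 + 3)², -7)) = -274*(-67 + (-5 + 3)²*(1 + (-5 + 3)²)*(7 + (-5 + 3)²)/2) = -274*(-67 + (½)*(-2)²*(1 + (-2)²)*(7 + (-2)²)) = -274*(-67 + (½)*4*(1 + 4)*(7 + 4)) = -274*(-67 + (½)*4*5*11) = -274*(-67 + 110) = -274*43 = -11782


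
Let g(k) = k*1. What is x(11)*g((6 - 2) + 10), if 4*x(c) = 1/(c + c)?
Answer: 7/44 ≈ 0.15909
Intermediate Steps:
x(c) = 1/(8*c) (x(c) = 1/(4*(c + c)) = 1/(4*((2*c))) = (1/(2*c))/4 = 1/(8*c))
g(k) = k
x(11)*g((6 - 2) + 10) = ((1/8)/11)*((6 - 2) + 10) = ((1/8)*(1/11))*(4 + 10) = (1/88)*14 = 7/44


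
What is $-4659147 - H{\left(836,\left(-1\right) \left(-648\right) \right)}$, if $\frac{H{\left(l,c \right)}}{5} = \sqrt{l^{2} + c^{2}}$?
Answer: $-4659147 - 100 \sqrt{2797} \approx -4.6644 \cdot 10^{6}$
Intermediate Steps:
$H{\left(l,c \right)} = 5 \sqrt{c^{2} + l^{2}}$ ($H{\left(l,c \right)} = 5 \sqrt{l^{2} + c^{2}} = 5 \sqrt{c^{2} + l^{2}}$)
$-4659147 - H{\left(836,\left(-1\right) \left(-648\right) \right)} = -4659147 - 5 \sqrt{\left(\left(-1\right) \left(-648\right)\right)^{2} + 836^{2}} = -4659147 - 5 \sqrt{648^{2} + 698896} = -4659147 - 5 \sqrt{419904 + 698896} = -4659147 - 5 \sqrt{1118800} = -4659147 - 5 \cdot 20 \sqrt{2797} = -4659147 - 100 \sqrt{2797}$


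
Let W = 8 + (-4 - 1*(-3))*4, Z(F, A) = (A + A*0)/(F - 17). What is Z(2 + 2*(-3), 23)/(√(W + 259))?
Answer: -23*√263/5523 ≈ -0.067535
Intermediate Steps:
Z(F, A) = A/(-17 + F) (Z(F, A) = (A + 0)/(-17 + F) = A/(-17 + F))
W = 4 (W = 8 + (-4 + 3)*4 = 8 - 1*4 = 8 - 4 = 4)
Z(2 + 2*(-3), 23)/(√(W + 259)) = (23/(-17 + (2 + 2*(-3))))/(√(4 + 259)) = (23/(-17 + (2 - 6)))/(√263) = (23/(-17 - 4))*(√263/263) = (23/(-21))*(√263/263) = (23*(-1/21))*(√263/263) = -23*√263/5523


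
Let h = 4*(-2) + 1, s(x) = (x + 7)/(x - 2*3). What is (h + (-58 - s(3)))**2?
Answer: 34225/9 ≈ 3802.8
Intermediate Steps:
s(x) = (7 + x)/(-6 + x) (s(x) = (7 + x)/(x - 6) = (7 + x)/(-6 + x))
h = -7 (h = -8 + 1 = -7)
(h + (-58 - s(3)))**2 = (-7 + (-58 - (7 + 3)/(-6 + 3)))**2 = (-7 + (-58 - 10/(-3)))**2 = (-7 + (-58 - (-1)*10/3))**2 = (-7 + (-58 - 1*(-10/3)))**2 = (-7 + (-58 + 10/3))**2 = (-7 - 164/3)**2 = (-185/3)**2 = 34225/9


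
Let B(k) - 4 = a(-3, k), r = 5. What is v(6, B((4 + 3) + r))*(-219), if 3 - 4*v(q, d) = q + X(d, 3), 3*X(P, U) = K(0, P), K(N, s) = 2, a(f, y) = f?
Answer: 803/4 ≈ 200.75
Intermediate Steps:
X(P, U) = ⅔ (X(P, U) = (⅓)*2 = ⅔)
B(k) = 1 (B(k) = 4 - 3 = 1)
v(q, d) = 7/12 - q/4 (v(q, d) = ¾ - (q + ⅔)/4 = ¾ - (⅔ + q)/4 = ¾ + (-⅙ - q/4) = 7/12 - q/4)
v(6, B((4 + 3) + r))*(-219) = (7/12 - ¼*6)*(-219) = (7/12 - 3/2)*(-219) = -11/12*(-219) = 803/4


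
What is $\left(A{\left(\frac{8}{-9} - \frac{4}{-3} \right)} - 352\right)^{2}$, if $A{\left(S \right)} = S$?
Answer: $\frac{10010896}{81} \approx 1.2359 \cdot 10^{5}$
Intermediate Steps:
$\left(A{\left(\frac{8}{-9} - \frac{4}{-3} \right)} - 352\right)^{2} = \left(\left(\frac{8}{-9} - \frac{4}{-3}\right) - 352\right)^{2} = \left(\left(8 \left(- \frac{1}{9}\right) - - \frac{4}{3}\right) - 352\right)^{2} = \left(\left(- \frac{8}{9} + \frac{4}{3}\right) - 352\right)^{2} = \left(\frac{4}{9} - 352\right)^{2} = \left(- \frac{3164}{9}\right)^{2} = \frac{10010896}{81}$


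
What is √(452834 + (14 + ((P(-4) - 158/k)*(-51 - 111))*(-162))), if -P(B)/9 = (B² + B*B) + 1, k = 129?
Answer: 2*I*√3408522323/43 ≈ 2715.5*I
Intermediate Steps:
P(B) = -9 - 18*B² (P(B) = -9*((B² + B*B) + 1) = -9*((B² + B²) + 1) = -9*(2*B² + 1) = -9*(1 + 2*B²) = -9 - 18*B²)
√(452834 + (14 + ((P(-4) - 158/k)*(-51 - 111))*(-162))) = √(452834 + (14 + (((-9 - 18*(-4)²) - 158/129)*(-51 - 111))*(-162))) = √(452834 + (14 + (((-9 - 18*16) - 158*1/129)*(-162))*(-162))) = √(452834 + (14 + (((-9 - 288) - 158/129)*(-162))*(-162))) = √(452834 + (14 + ((-297 - 158/129)*(-162))*(-162))) = √(452834 + (14 - 38471/129*(-162)*(-162))) = √(452834 + (14 + (2077434/43)*(-162))) = √(452834 + (14 - 336544308/43)) = √(452834 - 336543706/43) = √(-317071844/43) = 2*I*√3408522323/43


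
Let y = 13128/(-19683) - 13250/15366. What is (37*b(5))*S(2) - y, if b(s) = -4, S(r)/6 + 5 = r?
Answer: 44788144555/16802721 ≈ 2665.5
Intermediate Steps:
S(r) = -30 + 6*r
y = -25695811/16802721 (y = 13128*(-1/19683) - 13250*1/15366 = -4376/6561 - 6625/7683 = -25695811/16802721 ≈ -1.5293)
(37*b(5))*S(2) - y = (37*(-4))*(-30 + 6*2) - 1*(-25695811/16802721) = -148*(-30 + 12) + 25695811/16802721 = -148*(-18) + 25695811/16802721 = 2664 + 25695811/16802721 = 44788144555/16802721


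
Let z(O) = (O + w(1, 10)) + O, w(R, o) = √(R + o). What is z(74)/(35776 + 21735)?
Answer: 148/57511 + √11/57511 ≈ 0.0026311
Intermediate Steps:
z(O) = √11 + 2*O (z(O) = (O + √(1 + 10)) + O = (O + √11) + O = √11 + 2*O)
z(74)/(35776 + 21735) = (√11 + 2*74)/(35776 + 21735) = (√11 + 148)/57511 = (148 + √11)*(1/57511) = 148/57511 + √11/57511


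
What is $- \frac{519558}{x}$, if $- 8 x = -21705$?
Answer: $- \frac{1385488}{7235} \approx -191.5$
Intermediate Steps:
$x = \frac{21705}{8}$ ($x = \left(- \frac{1}{8}\right) \left(-21705\right) = \frac{21705}{8} \approx 2713.1$)
$- \frac{519558}{x} = - \frac{519558}{\frac{21705}{8}} = \left(-519558\right) \frac{8}{21705} = - \frac{1385488}{7235}$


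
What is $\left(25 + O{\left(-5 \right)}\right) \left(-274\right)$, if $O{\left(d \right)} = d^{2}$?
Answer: $-13700$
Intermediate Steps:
$\left(25 + O{\left(-5 \right)}\right) \left(-274\right) = \left(25 + \left(-5\right)^{2}\right) \left(-274\right) = \left(25 + 25\right) \left(-274\right) = 50 \left(-274\right) = -13700$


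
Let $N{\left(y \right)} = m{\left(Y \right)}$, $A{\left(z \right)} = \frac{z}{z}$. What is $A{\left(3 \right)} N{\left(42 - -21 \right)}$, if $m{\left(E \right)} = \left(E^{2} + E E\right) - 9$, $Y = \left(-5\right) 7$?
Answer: $2441$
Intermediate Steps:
$Y = -35$
$A{\left(z \right)} = 1$
$m{\left(E \right)} = -9 + 2 E^{2}$ ($m{\left(E \right)} = \left(E^{2} + E^{2}\right) - 9 = 2 E^{2} - 9 = -9 + 2 E^{2}$)
$N{\left(y \right)} = 2441$ ($N{\left(y \right)} = -9 + 2 \left(-35\right)^{2} = -9 + 2 \cdot 1225 = -9 + 2450 = 2441$)
$A{\left(3 \right)} N{\left(42 - -21 \right)} = 1 \cdot 2441 = 2441$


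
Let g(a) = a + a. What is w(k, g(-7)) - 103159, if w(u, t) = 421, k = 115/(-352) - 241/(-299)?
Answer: -102738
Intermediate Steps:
g(a) = 2*a
k = 50447/105248 (k = 115*(-1/352) - 241*(-1/299) = -115/352 + 241/299 = 50447/105248 ≈ 0.47932)
w(k, g(-7)) - 103159 = 421 - 103159 = -102738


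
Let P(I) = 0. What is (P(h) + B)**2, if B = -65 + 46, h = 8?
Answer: 361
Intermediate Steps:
B = -19
(P(h) + B)**2 = (0 - 19)**2 = (-19)**2 = 361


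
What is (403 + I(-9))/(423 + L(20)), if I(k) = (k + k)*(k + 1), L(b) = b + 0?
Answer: 547/443 ≈ 1.2348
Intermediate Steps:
L(b) = b
I(k) = 2*k*(1 + k) (I(k) = (2*k)*(1 + k) = 2*k*(1 + k))
(403 + I(-9))/(423 + L(20)) = (403 + 2*(-9)*(1 - 9))/(423 + 20) = (403 + 2*(-9)*(-8))/443 = (403 + 144)*(1/443) = 547*(1/443) = 547/443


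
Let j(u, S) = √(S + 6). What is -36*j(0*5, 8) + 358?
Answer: 358 - 36*√14 ≈ 223.30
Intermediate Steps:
j(u, S) = √(6 + S)
-36*j(0*5, 8) + 358 = -36*√(6 + 8) + 358 = -36*√14 + 358 = 358 - 36*√14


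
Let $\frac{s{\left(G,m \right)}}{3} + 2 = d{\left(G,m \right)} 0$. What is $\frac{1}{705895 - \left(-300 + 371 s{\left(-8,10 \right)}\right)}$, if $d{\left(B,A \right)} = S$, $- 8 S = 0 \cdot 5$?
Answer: $\frac{1}{708421} \approx 1.4116 \cdot 10^{-6}$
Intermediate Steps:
$S = 0$ ($S = - \frac{0 \cdot 5}{8} = \left(- \frac{1}{8}\right) 0 = 0$)
$d{\left(B,A \right)} = 0$
$s{\left(G,m \right)} = -6$ ($s{\left(G,m \right)} = -6 + 3 \cdot 0 \cdot 0 = -6 + 3 \cdot 0 = -6 + 0 = -6$)
$\frac{1}{705895 - \left(-300 + 371 s{\left(-8,10 \right)}\right)} = \frac{1}{705895 + \left(300 - -2226\right)} = \frac{1}{705895 + \left(300 + 2226\right)} = \frac{1}{705895 + 2526} = \frac{1}{708421}$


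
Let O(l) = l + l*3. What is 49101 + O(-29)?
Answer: 48985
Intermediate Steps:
O(l) = 4*l (O(l) = l + 3*l = 4*l)
49101 + O(-29) = 49101 + 4*(-29) = 49101 - 116 = 48985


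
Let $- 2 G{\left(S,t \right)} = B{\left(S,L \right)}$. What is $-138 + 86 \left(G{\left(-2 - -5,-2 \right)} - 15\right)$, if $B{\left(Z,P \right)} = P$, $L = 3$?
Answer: $-1557$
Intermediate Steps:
$G{\left(S,t \right)} = - \frac{3}{2}$ ($G{\left(S,t \right)} = \left(- \frac{1}{2}\right) 3 = - \frac{3}{2}$)
$-138 + 86 \left(G{\left(-2 - -5,-2 \right)} - 15\right) = -138 + 86 \left(- \frac{3}{2} - 15\right) = -138 + 86 \left(- \frac{33}{2}\right) = -138 - 1419 = -1557$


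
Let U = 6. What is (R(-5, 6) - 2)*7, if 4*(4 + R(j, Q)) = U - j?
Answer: -91/4 ≈ -22.750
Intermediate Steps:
R(j, Q) = -5/2 - j/4 (R(j, Q) = -4 + (6 - j)/4 = -4 + (3/2 - j/4) = -5/2 - j/4)
(R(-5, 6) - 2)*7 = ((-5/2 - ¼*(-5)) - 2)*7 = ((-5/2 + 5/4) - 2)*7 = (-5/4 - 2)*7 = -13/4*7 = -91/4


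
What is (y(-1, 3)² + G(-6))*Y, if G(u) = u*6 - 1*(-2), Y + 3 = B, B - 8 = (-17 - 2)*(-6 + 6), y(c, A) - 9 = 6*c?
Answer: -125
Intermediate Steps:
y(c, A) = 9 + 6*c
B = 8 (B = 8 + (-17 - 2)*(-6 + 6) = 8 - 19*0 = 8 + 0 = 8)
Y = 5 (Y = -3 + 8 = 5)
G(u) = 2 + 6*u (G(u) = 6*u + 2 = 2 + 6*u)
(y(-1, 3)² + G(-6))*Y = ((9 + 6*(-1))² + (2 + 6*(-6)))*5 = ((9 - 6)² + (2 - 36))*5 = (3² - 34)*5 = (9 - 34)*5 = -25*5 = -125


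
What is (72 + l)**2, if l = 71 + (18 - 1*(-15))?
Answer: 30976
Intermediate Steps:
l = 104 (l = 71 + (18 + 15) = 71 + 33 = 104)
(72 + l)**2 = (72 + 104)**2 = 176**2 = 30976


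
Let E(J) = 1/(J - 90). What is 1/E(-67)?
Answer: -157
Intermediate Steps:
E(J) = 1/(-90 + J)
1/E(-67) = 1/(1/(-90 - 67)) = 1/(1/(-157)) = 1/(-1/157) = -157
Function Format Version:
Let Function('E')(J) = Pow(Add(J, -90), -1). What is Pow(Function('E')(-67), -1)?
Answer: -157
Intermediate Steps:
Function('E')(J) = Pow(Add(-90, J), -1)
Pow(Function('E')(-67), -1) = Pow(Pow(Add(-90, -67), -1), -1) = Pow(Pow(-157, -1), -1) = Pow(Rational(-1, 157), -1) = -157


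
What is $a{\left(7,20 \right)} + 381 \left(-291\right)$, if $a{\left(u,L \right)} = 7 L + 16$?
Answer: $-110715$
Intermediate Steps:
$a{\left(u,L \right)} = 16 + 7 L$
$a{\left(7,20 \right)} + 381 \left(-291\right) = \left(16 + 7 \cdot 20\right) + 381 \left(-291\right) = \left(16 + 140\right) - 110871 = 156 - 110871 = -110715$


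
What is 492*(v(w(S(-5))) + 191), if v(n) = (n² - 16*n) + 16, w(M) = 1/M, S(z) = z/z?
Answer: 94464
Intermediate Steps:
S(z) = 1
w(M) = 1/M
v(n) = 16 + n² - 16*n
492*(v(w(S(-5))) + 191) = 492*((16 + (1/1)² - 16/1) + 191) = 492*((16 + 1² - 16*1) + 191) = 492*((16 + 1 - 16) + 191) = 492*(1 + 191) = 492*192 = 94464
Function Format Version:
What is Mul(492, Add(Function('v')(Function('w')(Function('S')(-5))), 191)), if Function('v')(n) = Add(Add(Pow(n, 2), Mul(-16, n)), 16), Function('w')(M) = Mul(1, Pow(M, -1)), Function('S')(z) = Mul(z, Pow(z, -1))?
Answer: 94464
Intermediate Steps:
Function('S')(z) = 1
Function('w')(M) = Pow(M, -1)
Function('v')(n) = Add(16, Pow(n, 2), Mul(-16, n))
Mul(492, Add(Function('v')(Function('w')(Function('S')(-5))), 191)) = Mul(492, Add(Add(16, Pow(Pow(1, -1), 2), Mul(-16, Pow(1, -1))), 191)) = Mul(492, Add(Add(16, Pow(1, 2), Mul(-16, 1)), 191)) = Mul(492, Add(Add(16, 1, -16), 191)) = Mul(492, Add(1, 191)) = Mul(492, 192) = 94464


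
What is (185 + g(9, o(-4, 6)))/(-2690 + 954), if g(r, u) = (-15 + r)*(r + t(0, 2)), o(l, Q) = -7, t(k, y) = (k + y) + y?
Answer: -107/1736 ≈ -0.061636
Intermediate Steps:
t(k, y) = k + 2*y
g(r, u) = (-15 + r)*(4 + r) (g(r, u) = (-15 + r)*(r + (0 + 2*2)) = (-15 + r)*(r + (0 + 4)) = (-15 + r)*(r + 4) = (-15 + r)*(4 + r))
(185 + g(9, o(-4, 6)))/(-2690 + 954) = (185 + (-60 + 9² - 11*9))/(-2690 + 954) = (185 + (-60 + 81 - 99))/(-1736) = (185 - 78)*(-1/1736) = 107*(-1/1736) = -107/1736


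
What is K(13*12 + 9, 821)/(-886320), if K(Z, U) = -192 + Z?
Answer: 3/98480 ≈ 3.0463e-5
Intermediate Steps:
K(13*12 + 9, 821)/(-886320) = (-192 + (13*12 + 9))/(-886320) = (-192 + (156 + 9))*(-1/886320) = (-192 + 165)*(-1/886320) = -27*(-1/886320) = 3/98480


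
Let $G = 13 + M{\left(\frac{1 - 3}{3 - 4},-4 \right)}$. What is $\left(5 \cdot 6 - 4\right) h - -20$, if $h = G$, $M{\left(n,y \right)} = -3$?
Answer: $280$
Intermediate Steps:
$G = 10$ ($G = 13 - 3 = 10$)
$h = 10$
$\left(5 \cdot 6 - 4\right) h - -20 = \left(5 \cdot 6 - 4\right) 10 - -20 = \left(30 - 4\right) 10 + 20 = 26 \cdot 10 + 20 = 260 + 20 = 280$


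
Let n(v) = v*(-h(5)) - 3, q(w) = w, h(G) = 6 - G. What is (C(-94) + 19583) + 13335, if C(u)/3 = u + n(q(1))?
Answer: 32624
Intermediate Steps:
n(v) = -3 - v (n(v) = v*(-(6 - 1*5)) - 3 = v*(-(6 - 5)) - 3 = v*(-1*1) - 3 = v*(-1) - 3 = -v - 3 = -3 - v)
C(u) = -12 + 3*u (C(u) = 3*(u + (-3 - 1*1)) = 3*(u + (-3 - 1)) = 3*(u - 4) = 3*(-4 + u) = -12 + 3*u)
(C(-94) + 19583) + 13335 = ((-12 + 3*(-94)) + 19583) + 13335 = ((-12 - 282) + 19583) + 13335 = (-294 + 19583) + 13335 = 19289 + 13335 = 32624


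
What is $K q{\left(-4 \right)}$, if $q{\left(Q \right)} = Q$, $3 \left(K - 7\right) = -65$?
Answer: $\frac{176}{3} \approx 58.667$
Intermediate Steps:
$K = - \frac{44}{3}$ ($K = 7 + \frac{1}{3} \left(-65\right) = 7 - \frac{65}{3} = - \frac{44}{3} \approx -14.667$)
$K q{\left(-4 \right)} = \left(- \frac{44}{3}\right) \left(-4\right) = \frac{176}{3}$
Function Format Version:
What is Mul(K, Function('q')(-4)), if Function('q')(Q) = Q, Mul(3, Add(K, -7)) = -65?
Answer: Rational(176, 3) ≈ 58.667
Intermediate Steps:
K = Rational(-44, 3) (K = Add(7, Mul(Rational(1, 3), -65)) = Add(7, Rational(-65, 3)) = Rational(-44, 3) ≈ -14.667)
Mul(K, Function('q')(-4)) = Mul(Rational(-44, 3), -4) = Rational(176, 3)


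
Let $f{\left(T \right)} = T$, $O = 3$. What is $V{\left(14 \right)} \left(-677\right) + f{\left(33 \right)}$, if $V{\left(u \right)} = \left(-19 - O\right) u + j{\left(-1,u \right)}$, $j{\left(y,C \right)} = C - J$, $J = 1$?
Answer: $199748$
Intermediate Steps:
$j{\left(y,C \right)} = -1 + C$ ($j{\left(y,C \right)} = C - 1 = -1 + C$)
$V{\left(u \right)} = -1 - 21 u$ ($V{\left(u \right)} = \left(-19 - 3\right) u + \left(-1 + u\right) = - 22 u + \left(-1 + u\right) = -1 - 21 u$)
$V{\left(14 \right)} \left(-677\right) + f{\left(33 \right)} = \left(-1 - 294\right) \left(-677\right) + 33 = \left(-295\right) \left(-677\right) + 33 = 199715 + 33 = 199748$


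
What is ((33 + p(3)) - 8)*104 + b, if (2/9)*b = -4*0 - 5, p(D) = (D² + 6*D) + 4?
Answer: 11603/2 ≈ 5801.5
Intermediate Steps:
p(D) = 4 + D² + 6*D
b = -45/2 (b = 9*(-4*0 - 5)/2 = 9*(0 - 5)/2 = (9/2)*(-5) = -45/2 ≈ -22.500)
((33 + p(3)) - 8)*104 + b = ((33 + (4 + 3² + 6*3)) - 8)*104 - 45/2 = ((33 + (4 + 9 + 18)) - 8)*104 - 45/2 = ((33 + 31) - 8)*104 - 45/2 = (64 - 8)*104 - 45/2 = 56*104 - 45/2 = 5824 - 45/2 = 11603/2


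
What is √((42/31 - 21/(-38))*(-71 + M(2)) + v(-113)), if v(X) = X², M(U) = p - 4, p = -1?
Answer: √12131695/31 ≈ 112.36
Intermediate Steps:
M(U) = -5 (M(U) = -1 - 4 = -5)
√((42/31 - 21/(-38))*(-71 + M(2)) + v(-113)) = √((42/31 - 21/(-38))*(-71 - 5) + (-113)²) = √((42*(1/31) - 21*(-1/38))*(-76) + 12769) = √((42/31 + 21/38)*(-76) + 12769) = √((2247/1178)*(-76) + 12769) = √(-4494/31 + 12769) = √(391345/31) = √12131695/31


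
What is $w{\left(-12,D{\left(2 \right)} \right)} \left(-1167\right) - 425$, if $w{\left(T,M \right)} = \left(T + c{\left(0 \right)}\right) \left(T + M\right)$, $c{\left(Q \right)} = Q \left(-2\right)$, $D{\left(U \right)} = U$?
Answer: $-140465$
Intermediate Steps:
$c{\left(Q \right)} = - 2 Q$
$w{\left(T,M \right)} = T \left(M + T\right)$ ($w{\left(T,M \right)} = \left(T - 0\right) \left(T + M\right) = \left(T + 0\right) \left(M + T\right) = T \left(M + T\right)$)
$w{\left(-12,D{\left(2 \right)} \right)} \left(-1167\right) - 425 = - 12 \left(2 - 12\right) \left(-1167\right) - 425 = \left(-12\right) \left(-10\right) \left(-1167\right) - 425 = 120 \left(-1167\right) - 425 = -140040 - 425 = -140465$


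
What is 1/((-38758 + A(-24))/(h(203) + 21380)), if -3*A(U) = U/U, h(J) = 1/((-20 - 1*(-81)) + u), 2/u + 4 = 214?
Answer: -82176231/148971530 ≈ -0.55162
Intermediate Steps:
u = 1/105 (u = 2/(-4 + 214) = 2/210 = 2*(1/210) = 1/105 ≈ 0.0095238)
h(J) = 105/6406 (h(J) = 1/((-20 - 1*(-81)) + 1/105) = 1/((-20 + 81) + 1/105) = 1/(61 + 1/105) = 1/(6406/105) = 105/6406)
A(U) = -1/3 (A(U) = -U/(3*U) = -1/3*1 = -1/3)
1/((-38758 + A(-24))/(h(203) + 21380)) = 1/((-38758 - 1/3)/(105/6406 + 21380)) = 1/(-116275/(3*136960385/6406)) = 1/(-116275/3*6406/136960385) = 1/(-148971530/82176231) = -82176231/148971530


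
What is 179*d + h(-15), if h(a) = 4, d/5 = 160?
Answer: 143204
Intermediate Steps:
d = 800 (d = 5*160 = 800)
179*d + h(-15) = 179*800 + 4 = 143200 + 4 = 143204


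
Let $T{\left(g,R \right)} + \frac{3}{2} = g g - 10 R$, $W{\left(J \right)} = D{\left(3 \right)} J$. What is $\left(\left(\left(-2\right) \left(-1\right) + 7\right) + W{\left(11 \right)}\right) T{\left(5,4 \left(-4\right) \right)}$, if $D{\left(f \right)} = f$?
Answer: $7707$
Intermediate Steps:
$W{\left(J \right)} = 3 J$
$T{\left(g,R \right)} = - \frac{3}{2} + g^{2} - 10 R$ ($T{\left(g,R \right)} = - \frac{3}{2} - \left(10 R - g g\right) = - \frac{3}{2} - \left(- g^{2} + 10 R\right) = - \frac{3}{2} + g^{2} - 10 R$)
$\left(\left(\left(-2\right) \left(-1\right) + 7\right) + W{\left(11 \right)}\right) T{\left(5,4 \left(-4\right) \right)} = \left(\left(\left(-2\right) \left(-1\right) + 7\right) + 3 \cdot 11\right) \left(- \frac{3}{2} + 5^{2} - 10 \cdot 4 \left(-4\right)\right) = \left(\left(2 + 7\right) + 33\right) \left(- \frac{3}{2} + 25 - -160\right) = \left(9 + 33\right) \left(- \frac{3}{2} + 25 + 160\right) = 42 \cdot \frac{367}{2} = 7707$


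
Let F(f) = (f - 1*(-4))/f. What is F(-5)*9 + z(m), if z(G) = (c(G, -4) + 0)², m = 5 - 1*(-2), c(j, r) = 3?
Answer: 54/5 ≈ 10.800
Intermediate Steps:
m = 7 (m = 5 + 2 = 7)
z(G) = 9 (z(G) = (3 + 0)² = 3² = 9)
F(f) = (4 + f)/f (F(f) = (f + 4)/f = (4 + f)/f)
F(-5)*9 + z(m) = ((4 - 5)/(-5))*9 + 9 = -⅕*(-1)*9 + 9 = (⅕)*9 + 9 = 9/5 + 9 = 54/5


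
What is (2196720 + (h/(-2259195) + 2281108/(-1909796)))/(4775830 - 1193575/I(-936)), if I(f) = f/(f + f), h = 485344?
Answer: 2369491372436185129/2576550622076957400 ≈ 0.91964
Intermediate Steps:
I(f) = 1/2 (I(f) = f/((2*f)) = f*(1/(2*f)) = 1/2)
(2196720 + (h/(-2259195) + 2281108/(-1909796)))/(4775830 - 1193575/I(-936)) = (2196720 + (485344/(-2259195) + 2281108/(-1909796)))/(4775830 - 1193575/1/2) = (2196720 + (485344*(-1/2259195) + 2281108*(-1/1909796)))/(4775830 - 1193575*2) = (2196720 + (-485344/2259195 - 570277/477449))/(4775830 - 2387150) = (2196720 - 1520093954471/1078650393555)/2388680 = (2369491372436185129/1078650393555)*(1/2388680) = 2369491372436185129/2576550622076957400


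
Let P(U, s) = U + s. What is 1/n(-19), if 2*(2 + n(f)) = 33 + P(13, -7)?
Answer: 2/35 ≈ 0.057143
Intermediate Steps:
n(f) = 35/2 (n(f) = -2 + (33 + (13 - 7))/2 = -2 + (33 + 6)/2 = -2 + (½)*39 = -2 + 39/2 = 35/2)
1/n(-19) = 1/(35/2) = 2/35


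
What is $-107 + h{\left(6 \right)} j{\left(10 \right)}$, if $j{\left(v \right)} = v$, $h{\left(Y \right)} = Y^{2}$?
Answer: $253$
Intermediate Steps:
$-107 + h{\left(6 \right)} j{\left(10 \right)} = -107 + 6^{2} \cdot 10 = -107 + 36 \cdot 10 = -107 + 360 = 253$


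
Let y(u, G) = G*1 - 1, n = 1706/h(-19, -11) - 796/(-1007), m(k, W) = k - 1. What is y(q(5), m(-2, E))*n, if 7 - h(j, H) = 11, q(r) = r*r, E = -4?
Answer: 1714758/1007 ≈ 1702.8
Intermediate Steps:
q(r) = r**2
m(k, W) = -1 + k
h(j, H) = -4 (h(j, H) = 7 - 1*11 = 7 - 11 = -4)
n = -857379/2014 (n = 1706/(-4) - 796/(-1007) = 1706*(-1/4) - 796*(-1/1007) = -853/2 + 796/1007 = -857379/2014 ≈ -425.71)
y(u, G) = -1 + G (y(u, G) = G - 1 = -1 + G)
y(q(5), m(-2, E))*n = (-1 + (-1 - 2))*(-857379/2014) = (-1 - 3)*(-857379/2014) = -4*(-857379/2014) = 1714758/1007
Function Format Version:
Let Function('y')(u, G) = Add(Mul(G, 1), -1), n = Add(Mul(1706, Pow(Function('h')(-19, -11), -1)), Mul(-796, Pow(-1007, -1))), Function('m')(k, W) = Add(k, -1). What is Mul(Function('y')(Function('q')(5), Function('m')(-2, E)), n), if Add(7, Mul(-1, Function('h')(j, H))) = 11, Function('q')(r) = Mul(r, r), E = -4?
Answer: Rational(1714758, 1007) ≈ 1702.8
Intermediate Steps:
Function('q')(r) = Pow(r, 2)
Function('m')(k, W) = Add(-1, k)
Function('h')(j, H) = -4 (Function('h')(j, H) = Add(7, Mul(-1, 11)) = Add(7, -11) = -4)
n = Rational(-857379, 2014) (n = Add(Mul(1706, Pow(-4, -1)), Mul(-796, Pow(-1007, -1))) = Add(Mul(1706, Rational(-1, 4)), Mul(-796, Rational(-1, 1007))) = Add(Rational(-853, 2), Rational(796, 1007)) = Rational(-857379, 2014) ≈ -425.71)
Function('y')(u, G) = Add(-1, G) (Function('y')(u, G) = Add(G, -1) = Add(-1, G))
Mul(Function('y')(Function('q')(5), Function('m')(-2, E)), n) = Mul(Add(-1, Add(-1, -2)), Rational(-857379, 2014)) = Mul(Add(-1, -3), Rational(-857379, 2014)) = Mul(-4, Rational(-857379, 2014)) = Rational(1714758, 1007)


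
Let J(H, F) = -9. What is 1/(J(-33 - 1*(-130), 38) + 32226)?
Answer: 1/32217 ≈ 3.1040e-5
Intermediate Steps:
1/(J(-33 - 1*(-130), 38) + 32226) = 1/(-9 + 32226) = 1/32217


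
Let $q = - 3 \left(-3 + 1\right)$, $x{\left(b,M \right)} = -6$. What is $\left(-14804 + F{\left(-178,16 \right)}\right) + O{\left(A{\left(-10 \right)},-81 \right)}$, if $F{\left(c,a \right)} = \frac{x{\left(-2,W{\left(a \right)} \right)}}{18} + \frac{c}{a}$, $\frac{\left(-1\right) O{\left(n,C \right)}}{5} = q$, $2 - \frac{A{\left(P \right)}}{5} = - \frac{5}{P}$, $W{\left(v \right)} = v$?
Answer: $- \frac{356291}{24} \approx -14845.0$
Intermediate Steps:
$A{\left(P \right)} = 10 + \frac{25}{P}$ ($A{\left(P \right)} = 10 - 5 \left(- \frac{5}{P}\right) = 10 + \frac{25}{P}$)
$q = 6$ ($q = \left(-3\right) \left(-2\right) = 6$)
$O{\left(n,C \right)} = -30$ ($O{\left(n,C \right)} = \left(-5\right) 6 = -30$)
$F{\left(c,a \right)} = - \frac{1}{3} + \frac{c}{a}$ ($F{\left(c,a \right)} = - \frac{6}{18} + \frac{c}{a} = \left(-6\right) \frac{1}{18} + \frac{c}{a} = - \frac{1}{3} + \frac{c}{a}$)
$\left(-14804 + F{\left(-178,16 \right)}\right) + O{\left(A{\left(-10 \right)},-81 \right)} = \left(-14804 + \frac{-178 - \frac{16}{3}}{16}\right) - 30 = \left(-14804 + \frac{1}{16} \left(- \frac{550}{3}\right)\right) - 30 = \left(-14804 - \frac{275}{24}\right) - 30 = - \frac{355571}{24} - 30 = - \frac{356291}{24}$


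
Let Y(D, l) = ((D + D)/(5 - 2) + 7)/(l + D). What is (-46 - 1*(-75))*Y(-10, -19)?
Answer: -⅓ ≈ -0.33333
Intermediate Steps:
Y(D, l) = (7 + 2*D/3)/(D + l) (Y(D, l) = ((2*D)/3 + 7)/(D + l) = ((2*D)*(⅓) + 7)/(D + l) = (2*D/3 + 7)/(D + l) = (7 + 2*D/3)/(D + l))
(-46 - 1*(-75))*Y(-10, -19) = (-46 - 1*(-75))*((7 + (⅔)*(-10))/(-10 - 19)) = (-46 + 75)*((7 - 20/3)/(-29)) = 29*(-1/29*⅓) = 29*(-1/87) = -⅓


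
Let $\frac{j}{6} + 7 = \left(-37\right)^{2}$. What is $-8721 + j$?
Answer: $-549$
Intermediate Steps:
$j = 8172$ ($j = -42 + 6 \left(-37\right)^{2} = -42 + 6 \cdot 1369 = -42 + 8214 = 8172$)
$-8721 + j = -8721 + 8172 = -549$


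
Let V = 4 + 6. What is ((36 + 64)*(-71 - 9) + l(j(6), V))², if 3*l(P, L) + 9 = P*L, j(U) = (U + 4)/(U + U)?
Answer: 5184288004/81 ≈ 6.4004e+7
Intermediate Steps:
j(U) = (4 + U)/(2*U) (j(U) = (4 + U)/((2*U)) = (4 + U)*(1/(2*U)) = (4 + U)/(2*U))
V = 10
l(P, L) = -3 + L*P/3 (l(P, L) = -3 + (P*L)/3 = -3 + (L*P)/3 = -3 + L*P/3)
((36 + 64)*(-71 - 9) + l(j(6), V))² = ((36 + 64)*(-71 - 9) + (-3 + (⅓)*10*((½)*(4 + 6)/6)))² = (100*(-80) + (-3 + (⅓)*10*((½)*(⅙)*10)))² = (-8000 + (-3 + (⅓)*10*(⅚)))² = (-8000 + (-3 + 25/9))² = (-8000 - 2/9)² = (-72002/9)² = 5184288004/81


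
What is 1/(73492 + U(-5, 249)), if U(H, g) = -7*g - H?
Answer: 1/71754 ≈ 1.3937e-5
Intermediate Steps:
U(H, g) = -H - 7*g
1/(73492 + U(-5, 249)) = 1/(73492 + (-1*(-5) - 7*249)) = 1/(73492 + (5 - 1743)) = 1/(73492 - 1738) = 1/71754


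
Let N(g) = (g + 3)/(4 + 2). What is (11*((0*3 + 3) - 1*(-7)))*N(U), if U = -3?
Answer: 0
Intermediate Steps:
N(g) = ½ + g/6 (N(g) = (3 + g)/6 = (3 + g)*(⅙) = ½ + g/6)
(11*((0*3 + 3) - 1*(-7)))*N(U) = (11*((0*3 + 3) - 1*(-7)))*(½ + (⅙)*(-3)) = (11*((0 + 3) + 7))*(½ - ½) = (11*(3 + 7))*0 = (11*10)*0 = 110*0 = 0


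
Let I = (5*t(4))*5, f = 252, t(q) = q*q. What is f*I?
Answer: 100800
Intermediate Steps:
t(q) = q²
I = 400 (I = (5*4²)*5 = (5*16)*5 = 80*5 = 400)
f*I = 252*400 = 100800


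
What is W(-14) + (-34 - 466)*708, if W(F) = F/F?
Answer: -353999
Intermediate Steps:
W(F) = 1
W(-14) + (-34 - 466)*708 = 1 + (-34 - 466)*708 = 1 - 500*708 = 1 - 354000 = -353999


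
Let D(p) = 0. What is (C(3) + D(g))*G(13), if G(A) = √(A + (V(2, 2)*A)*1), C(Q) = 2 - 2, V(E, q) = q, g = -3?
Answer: 0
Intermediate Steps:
C(Q) = 0
G(A) = √3*√A (G(A) = √(A + (2*A)*1) = √(A + 2*A) = √(3*A) = √3*√A)
(C(3) + D(g))*G(13) = (0 + 0)*(√3*√13) = 0*√39 = 0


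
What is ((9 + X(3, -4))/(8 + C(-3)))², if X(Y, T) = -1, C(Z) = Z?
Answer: 64/25 ≈ 2.5600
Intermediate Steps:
((9 + X(3, -4))/(8 + C(-3)))² = ((9 - 1)/(8 - 3))² = (8/5)² = 64/25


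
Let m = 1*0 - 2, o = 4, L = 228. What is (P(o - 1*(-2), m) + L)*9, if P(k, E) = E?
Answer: 2034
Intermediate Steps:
m = -2 (m = 0 - 2 = -2)
(P(o - 1*(-2), m) + L)*9 = (-2 + 228)*9 = 226*9 = 2034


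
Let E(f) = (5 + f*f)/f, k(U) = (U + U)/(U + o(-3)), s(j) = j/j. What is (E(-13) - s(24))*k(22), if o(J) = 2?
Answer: -2057/78 ≈ -26.372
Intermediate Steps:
s(j) = 1
k(U) = 2*U/(2 + U) (k(U) = (U + U)/(U + 2) = (2*U)/(2 + U) = 2*U/(2 + U))
E(f) = (5 + f²)/f
(E(-13) - s(24))*k(22) = ((-13 + 5/(-13)) - 1*1)*(2*22/(2 + 22)) = ((-13 + 5*(-1/13)) - 1)*(2*22/24) = ((-13 - 5/13) - 1)*(2*22*(1/24)) = (-174/13 - 1)*(11/6) = -187/13*11/6 = -2057/78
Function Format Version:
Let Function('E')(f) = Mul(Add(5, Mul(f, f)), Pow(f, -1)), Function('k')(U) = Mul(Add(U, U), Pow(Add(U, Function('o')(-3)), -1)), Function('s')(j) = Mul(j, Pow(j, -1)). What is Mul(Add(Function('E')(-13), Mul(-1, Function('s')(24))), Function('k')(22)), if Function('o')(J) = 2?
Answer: Rational(-2057, 78) ≈ -26.372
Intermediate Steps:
Function('s')(j) = 1
Function('k')(U) = Mul(2, U, Pow(Add(2, U), -1)) (Function('k')(U) = Mul(Add(U, U), Pow(Add(U, 2), -1)) = Mul(Mul(2, U), Pow(Add(2, U), -1)) = Mul(2, U, Pow(Add(2, U), -1)))
Function('E')(f) = Mul(Pow(f, -1), Add(5, Pow(f, 2))) (Function('E')(f) = Mul(Add(5, Pow(f, 2)), Pow(f, -1)) = Mul(Pow(f, -1), Add(5, Pow(f, 2))))
Mul(Add(Function('E')(-13), Mul(-1, Function('s')(24))), Function('k')(22)) = Mul(Add(Add(-13, Mul(5, Pow(-13, -1))), Mul(-1, 1)), Mul(2, 22, Pow(Add(2, 22), -1))) = Mul(Add(Add(-13, Mul(5, Rational(-1, 13))), -1), Mul(2, 22, Pow(24, -1))) = Mul(Add(Add(-13, Rational(-5, 13)), -1), Mul(2, 22, Rational(1, 24))) = Mul(Add(Rational(-174, 13), -1), Rational(11, 6)) = Mul(Rational(-187, 13), Rational(11, 6)) = Rational(-2057, 78)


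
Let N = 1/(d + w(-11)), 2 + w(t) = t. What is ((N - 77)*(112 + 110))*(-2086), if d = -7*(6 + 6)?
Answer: 3459297240/97 ≈ 3.5663e+7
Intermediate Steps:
d = -84 (d = -7*12 = -84)
w(t) = -2 + t
N = -1/97 (N = 1/(-84 + (-2 - 11)) = 1/(-84 - 13) = 1/(-97) = -1/97 ≈ -0.010309)
((N - 77)*(112 + 110))*(-2086) = ((-1/97 - 77)*(112 + 110))*(-2086) = -7470/97*222*(-2086) = -1658340/97*(-2086) = 3459297240/97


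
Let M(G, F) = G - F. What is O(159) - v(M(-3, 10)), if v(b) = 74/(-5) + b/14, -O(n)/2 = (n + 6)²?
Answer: -3810399/70 ≈ -54434.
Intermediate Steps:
O(n) = -2*(6 + n)² (O(n) = -2*(n + 6)² = -2*(6 + n)²)
v(b) = -74/5 + b/14 (v(b) = 74*(-⅕) + b*(1/14) = -74/5 + b/14)
O(159) - v(M(-3, 10)) = -2*(6 + 159)² - (-74/5 + (-3 - 1*10)/14) = -2*165² - (-74/5 + (-3 - 10)/14) = -2*27225 - (-74/5 + (1/14)*(-13)) = -54450 - (-74/5 - 13/14) = -54450 - 1*(-1101/70) = -54450 + 1101/70 = -3810399/70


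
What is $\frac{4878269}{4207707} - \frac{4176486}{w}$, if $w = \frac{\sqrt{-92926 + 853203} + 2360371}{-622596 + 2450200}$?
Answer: $- \frac{18952161278431117928724413}{5860652621802996087} + \frac{1908240629886 \sqrt{760277}}{1392837624341} \approx -3.2326 \cdot 10^{6}$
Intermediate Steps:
$w = \frac{2360371}{1827604} + \frac{\sqrt{760277}}{1827604}$ ($w = \frac{\sqrt{760277} + 2360371}{1827604} = \left(2360371 + \sqrt{760277}\right) \frac{1}{1827604} = \frac{2360371}{1827604} + \frac{\sqrt{760277}}{1827604} \approx 1.292$)
$\frac{4878269}{4207707} - \frac{4176486}{w} = \frac{4878269}{4207707} - \frac{4176486}{\frac{2360371}{1827604} + \frac{\sqrt{760277}}{1827604}}$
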